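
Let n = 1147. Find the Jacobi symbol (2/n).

Pull out 2: since 1147 ≡ 3 (mod 8), (2/1147) = -1.
Reached (1/1147) = 1. Collecting the sign flips along the way, the symbol is -1.

-1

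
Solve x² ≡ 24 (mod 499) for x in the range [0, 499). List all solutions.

39, 460

Since 499 ≡ 3 (mod 4), a square root of 24 is 24^((499+1)/4) = 24^125 mod 499.
Repeated squaring: 24^2≡77, 24^4≡440, 24^8≡487, 24^16≡144, 24^32≡277, 24^64≡382 (mod 499).
24^125 = 24^(64+32+16+8+4+1) ≡ 39 (mod 499).
Check: 39² = 1521 ≡ 24 (mod 499). The two roots are 39 and 460.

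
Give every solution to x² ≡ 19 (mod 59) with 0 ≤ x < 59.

14, 45

Since 59 ≡ 3 (mod 4), a square root of 19 is 19^((59+1)/4) = 19^15 mod 59.
Repeated squaring: 19^2≡7, 19^4≡49, 19^8≡41 (mod 59).
19^15 = 19^(8+4+2+1) ≡ 45 (mod 59).
Check: 45² = 2025 ≡ 19 (mod 59). The two roots are 14 and 45.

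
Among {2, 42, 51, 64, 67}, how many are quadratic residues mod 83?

(2/83) = -1 → non-residue.
(42/83) = -1 → non-residue.
(51/83) = +1 → QR.
(64/83) = +1 → QR.
(67/83) = -1 → non-residue.
Total quadratic residues among the 5: 2.

2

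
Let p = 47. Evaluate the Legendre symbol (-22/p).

1

Euler's criterion: (-22/47) ≡ 25^23 (mod 47).
25^2 ≡ 14 (mod 47)
25^4 ≡ 8 (mod 47)
25^8 ≡ 17 (mod 47)
25^16 ≡ 7 (mod 47)
25^23 = 25^(16+4+2+1) ≡ 1 (mod 47).
Result is 1, so (-22/47) = 1.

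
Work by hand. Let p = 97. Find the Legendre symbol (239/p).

-1

Euler's criterion: (239/97) ≡ 45^48 (mod 97).
45^2 ≡ 85 (mod 97)
45^4 ≡ 47 (mod 97)
45^8 ≡ 75 (mod 97)
45^16 ≡ 96 (mod 97)
45^32 ≡ 1 (mod 97)
45^48 = 45^(32+16) ≡ 96 (mod 97).
Result is 96 ≡ −1, so (239/97) = −1.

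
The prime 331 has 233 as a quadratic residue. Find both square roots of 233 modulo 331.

137, 194

Since 331 ≡ 3 (mod 4), a square root of 233 is 233^((331+1)/4) = 233^83 mod 331.
Repeated squaring: 233^2≡5, 233^4≡25, 233^8≡294, 233^16≡45, 233^32≡39, 233^64≡197 (mod 331).
233^83 = 233^(64+16+2+1) ≡ 194 (mod 331).
Check: 194² = 37636 ≡ 233 (mod 331). The two roots are 137 and 194.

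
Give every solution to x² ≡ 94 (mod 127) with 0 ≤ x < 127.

Since 127 ≡ 3 (mod 4), a square root of 94 is 94^((127+1)/4) = 94^32 mod 127.
Repeated squaring: 94^2≡73, 94^4≡122, 94^8≡25, 94^16≡117, 94^32≡100 (mod 127).
94^32 = 94^(32) ≡ 100 (mod 127).
Check: 100² = 10000 ≡ 94 (mod 127). The two roots are 27 and 100.

27, 100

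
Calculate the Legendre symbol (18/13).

First reduce: 18 ≡ 5 (mod 13).
Reciprocity: 5 ≡ 1 and 13 ≡ 1 (mod 4), so (5/13) = +(13/5).
Reduce top mod 5: now compute (3/5).
Reciprocity: 3 ≡ 3 and 5 ≡ 1 (mod 4), so (3/5) = +(5/3).
Reduce top mod 3: now compute (2/3).
Pull out 2: since 3 ≡ 3 (mod 8), (2/3) = -1.
Reached (1/3) = 1. Collecting the sign flips along the way, the symbol is -1.

-1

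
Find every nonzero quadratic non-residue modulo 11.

2, 6, 7, 8, 10

Square k = 1,…,5 (k and 11−k give the same square):
1²=1, 2²=4, 3²=9, 4²≡5, 5²≡3 (mod 11).
The residues are {1, 3, 4, 5, 9}; the non-residues are the remaining 5 nonzero classes.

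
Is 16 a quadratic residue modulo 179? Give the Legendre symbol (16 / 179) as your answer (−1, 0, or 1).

1

Euler's criterion: (16/179) ≡ 16^89 (mod 179).
16^2 ≡ 77 (mod 179)
16^4 ≡ 22 (mod 179)
16^8 ≡ 126 (mod 179)
16^16 ≡ 124 (mod 179)
16^32 ≡ 161 (mod 179)
16^64 ≡ 145 (mod 179)
16^89 = 16^(64+16+8+1) ≡ 1 (mod 179).
Result is 1, so (16/179) = 1.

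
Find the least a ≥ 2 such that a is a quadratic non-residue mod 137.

3

(2/137) = +1, so 2 is a residue.
(3/137) = −1, so 3 is the smallest positive non-residue mod 137.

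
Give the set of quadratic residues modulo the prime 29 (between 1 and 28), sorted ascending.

Square k = 1,…,14 (k and 29−k give the same square):
1²=1, 2²=4, 3²=9, 4²=16, 5²=25, 6²≡7, 7²≡20, 8²≡6, 9²≡23, 10²≡13, 11²≡5, 12²≡28, 13²≡24, 14²≡22 (mod 29).
So the quadratic residues mod 29 are {1, 4, 5, 6, 7, 9, 13, 16, 20, 22, 23, 24, 25, 28}.

1,4,5,6,7,9,13,16,20,22,23,24,25,28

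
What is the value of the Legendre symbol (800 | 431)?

Euler's criterion: (800/431) ≡ 369^215 (mod 431).
369^2 ≡ 396 (mod 431)
369^4 ≡ 363 (mod 431)
369^8 ≡ 314 (mod 431)
369^16 ≡ 328 (mod 431)
369^32 ≡ 265 (mod 431)
369^64 ≡ 403 (mod 431)
369^128 ≡ 353 (mod 431)
369^215 = 369^(128+64+16+4+2+1) ≡ 1 (mod 431).
Result is 1, so (800/431) = 1.

1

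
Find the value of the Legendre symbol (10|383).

-1

Euler's criterion: (10/383) ≡ 10^191 (mod 383).
10^2 ≡ 100 (mod 383)
10^4 ≡ 42 (mod 383)
10^8 ≡ 232 (mod 383)
10^16 ≡ 204 (mod 383)
10^32 ≡ 252 (mod 383)
10^64 ≡ 309 (mod 383)
10^128 ≡ 114 (mod 383)
10^191 = 10^(128+32+16+8+4+2+1) ≡ 382 (mod 383).
Result is 382 ≡ −1, so (10/383) = −1.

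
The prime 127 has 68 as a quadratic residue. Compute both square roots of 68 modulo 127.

Since 127 ≡ 3 (mod 4), a square root of 68 is 68^((127+1)/4) = 68^32 mod 127.
Repeated squaring: 68^2≡52, 68^4≡37, 68^8≡99, 68^16≡22, 68^32≡103 (mod 127).
68^32 = 68^(32) ≡ 103 (mod 127).
Check: 103² = 10609 ≡ 68 (mod 127). The two roots are 24 and 103.

24, 103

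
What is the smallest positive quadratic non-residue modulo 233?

(2/233) = +1, so 2 is a residue.
(3/233) = −1, so 3 is the smallest positive non-residue mod 233.

3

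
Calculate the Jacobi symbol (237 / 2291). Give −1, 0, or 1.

0

Reciprocity: 237 ≡ 1 and 2291 ≡ 3 (mod 4), so (237/2291) = +(2291/237).
Reduce top mod 237: now compute (158/237).
Pull out 2: since 237 ≡ 5 (mod 8), (2/237) = -1.
Reciprocity: 79 ≡ 3 and 237 ≡ 1 (mod 4), so (79/237) = +(237/79).
Reduce top mod 79: now compute (0/79).
Top reduces to 0: gcd > 1, so the symbol is 0.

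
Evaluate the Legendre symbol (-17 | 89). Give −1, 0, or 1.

1

Euler's criterion: (-17/89) ≡ 72^44 (mod 89).
72^2 ≡ 22 (mod 89)
72^4 ≡ 39 (mod 89)
72^8 ≡ 8 (mod 89)
72^16 ≡ 64 (mod 89)
72^32 ≡ 2 (mod 89)
72^44 = 72^(32+8+4) ≡ 1 (mod 89).
Result is 1, so (-17/89) = 1.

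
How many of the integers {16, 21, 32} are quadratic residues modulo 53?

1

(16/53) = +1 → QR.
(21/53) = -1 → non-residue.
(32/53) = -1 → non-residue.
Total quadratic residues among the 3: 1.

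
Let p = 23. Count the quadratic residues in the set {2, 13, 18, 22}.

(2/23) = +1 → QR.
(13/23) = +1 → QR.
(18/23) = +1 → QR.
(22/23) = -1 → non-residue.
Total quadratic residues among the 4: 3.

3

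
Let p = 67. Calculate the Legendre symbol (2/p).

Euler's criterion: (2/67) ≡ 2^33 (mod 67).
2^2 ≡ 4 (mod 67)
2^4 ≡ 16 (mod 67)
2^8 ≡ 55 (mod 67)
2^16 ≡ 10 (mod 67)
2^32 ≡ 33 (mod 67)
2^33 = 2^(32+1) ≡ 66 (mod 67).
Result is 66 ≡ −1, so (2/67) = −1.

-1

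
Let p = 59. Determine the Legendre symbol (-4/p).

-1

Euler's criterion: (-4/59) ≡ 55^29 (mod 59).
55^2 ≡ 16 (mod 59)
55^4 ≡ 20 (mod 59)
55^8 ≡ 46 (mod 59)
55^16 ≡ 51 (mod 59)
55^29 = 55^(16+8+4+1) ≡ 58 (mod 59).
Result is 58 ≡ −1, so (-4/59) = −1.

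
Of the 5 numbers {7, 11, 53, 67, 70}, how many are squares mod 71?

(7/71) = -1 → non-residue.
(11/71) = -1 → non-residue.
(53/71) = -1 → non-residue.
(67/71) = -1 → non-residue.
(70/71) = -1 → non-residue.
Total quadratic residues among the 5: 0.

0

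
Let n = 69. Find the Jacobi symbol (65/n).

Reciprocity: 65 ≡ 1 and 69 ≡ 1 (mod 4), so (65/69) = +(69/65).
Reduce top mod 65: now compute (4/65).
Pull out 2^2: since 65 ≡ 1 (mod 8), (2/65) = +1, so (2/65)^2 = +1.
Reached (1/65) = 1. Collecting the sign flips along the way, the symbol is +1.

1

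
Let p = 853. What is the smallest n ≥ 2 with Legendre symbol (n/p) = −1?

2

(2/853) = −1, so 2 is the smallest positive non-residue mod 853.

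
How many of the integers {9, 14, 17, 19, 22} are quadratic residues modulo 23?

(9/23) = +1 → QR.
(14/23) = -1 → non-residue.
(17/23) = -1 → non-residue.
(19/23) = -1 → non-residue.
(22/23) = -1 → non-residue.
Total quadratic residues among the 5: 1.

1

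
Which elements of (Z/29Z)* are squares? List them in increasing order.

Square k = 1,…,14 (k and 29−k give the same square):
1²=1, 2²=4, 3²=9, 4²=16, 5²=25, 6²≡7, 7²≡20, 8²≡6, 9²≡23, 10²≡13, 11²≡5, 12²≡28, 13²≡24, 14²≡22 (mod 29).
So the quadratic residues mod 29 are {1, 4, 5, 6, 7, 9, 13, 16, 20, 22, 23, 24, 25, 28}.

1 4 5 6 7 9 13 16 20 22 23 24 25 28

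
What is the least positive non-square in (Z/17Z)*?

(2/17) = +1, so 2 is a residue.
(3/17) = −1, so 3 is the smallest positive non-residue mod 17.

3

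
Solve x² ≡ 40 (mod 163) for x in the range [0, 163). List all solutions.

Since 163 ≡ 3 (mod 4), a square root of 40 is 40^((163+1)/4) = 40^41 mod 163.
Repeated squaring: 40^2≡133, 40^4≡85, 40^8≡53, 40^16≡38, 40^32≡140 (mod 163).
40^41 = 40^(32+8+1) ≡ 140 (mod 163).
Check: 140² = 19600 ≡ 40 (mod 163). The two roots are 23 and 140.

23, 140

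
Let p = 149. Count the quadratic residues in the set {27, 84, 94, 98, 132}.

1

(27/149) = -1 → non-residue.
(84/149) = -1 → non-residue.
(94/149) = -1 → non-residue.
(98/149) = -1 → non-residue.
(132/149) = +1 → QR.
Total quadratic residues among the 5: 1.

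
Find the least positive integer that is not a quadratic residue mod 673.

5

(2/673) = +1, so 2 is a residue.
(3/673) = +1, so 3 is a residue.
(4/673) = +1, so 4 is a residue.
(5/673) = −1, so 5 is the smallest positive non-residue mod 673.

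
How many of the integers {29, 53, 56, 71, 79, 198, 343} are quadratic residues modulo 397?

(29/397) = +1 → QR.
(53/397) = -1 → non-residue.
(56/397) = +1 → QR.
(71/397) = -1 → non-residue.
(79/397) = +1 → QR.
(198/397) = -1 → non-residue.
(343/397) = -1 → non-residue.
Total quadratic residues among the 7: 3.

3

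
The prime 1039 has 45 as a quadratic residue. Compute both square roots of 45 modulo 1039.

Since 1039 ≡ 3 (mod 4), a square root of 45 is 45^((1039+1)/4) = 45^260 mod 1039.
Repeated squaring: 45^2≡986, 45^4≡731, 45^8≡315, 45^16≡520, 45^32≡260, 45^64≡65, 45^128≡69, 45^256≡605 (mod 1039).
45^260 = 45^(256+4) ≡ 680 (mod 1039).
Check: 680² = 462400 ≡ 45 (mod 1039). The two roots are 359 and 680.

359, 680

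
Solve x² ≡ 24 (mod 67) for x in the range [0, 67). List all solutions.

Since 67 ≡ 3 (mod 4), a square root of 24 is 24^((67+1)/4) = 24^17 mod 67.
Repeated squaring: 24^2≡40, 24^4≡59, 24^8≡64, 24^16≡9 (mod 67).
24^17 = 24^(16+1) ≡ 15 (mod 67).
Check: 15² = 225 ≡ 24 (mod 67). The two roots are 15 and 52.

15, 52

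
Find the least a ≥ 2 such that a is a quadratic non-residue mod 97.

(2/97) = +1, so 2 is a residue.
(3/97) = +1, so 3 is a residue.
(4/97) = +1, so 4 is a residue.
(5/97) = −1, so 5 is the smallest positive non-residue mod 97.

5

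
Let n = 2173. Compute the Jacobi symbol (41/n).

Reciprocity: 41 ≡ 1 and 2173 ≡ 1 (mod 4), so (41/2173) = +(2173/41).
Reduce top mod 41: now compute (0/41).
Top reduces to 0: gcd > 1, so the symbol is 0.

0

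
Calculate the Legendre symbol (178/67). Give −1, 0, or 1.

Euler's criterion: (178/67) ≡ 44^33 (mod 67).
44^2 ≡ 60 (mod 67)
44^4 ≡ 49 (mod 67)
44^8 ≡ 56 (mod 67)
44^16 ≡ 54 (mod 67)
44^32 ≡ 35 (mod 67)
44^33 = 44^(32+1) ≡ 66 (mod 67).
Result is 66 ≡ −1, so (178/67) = −1.

-1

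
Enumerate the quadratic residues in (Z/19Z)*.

1, 4, 5, 6, 7, 9, 11, 16, 17

Square k = 1,…,9 (k and 19−k give the same square):
1²=1, 2²=4, 3²=9, 4²=16, 5²≡6, 6²≡17, 7²≡11, 8²≡7, 9²≡5 (mod 19).
So the quadratic residues mod 19 are {1, 4, 5, 6, 7, 9, 11, 16, 17}.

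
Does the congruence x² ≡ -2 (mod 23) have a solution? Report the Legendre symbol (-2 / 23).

-1

First reduce: -2 ≡ 21 (mod 23).
Reciprocity: 21 ≡ 1 and 23 ≡ 3 (mod 4), so (21/23) = +(23/21).
Reduce top mod 21: now compute (2/21).
Pull out 2: since 21 ≡ 5 (mod 8), (2/21) = -1.
Reached (1/21) = 1. Collecting the sign flips along the way, the symbol is -1.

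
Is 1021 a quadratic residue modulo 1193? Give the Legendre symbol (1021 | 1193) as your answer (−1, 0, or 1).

-1

Euler's criterion: (1021/1193) ≡ 1021^596 (mod 1193).
1021^2 ≡ 952 (mod 1193)
1021^4 ≡ 817 (mod 1193)
1021^8 ≡ 602 (mod 1193)
1021^16 ≡ 925 (mod 1193)
1021^32 ≡ 244 (mod 1193)
1021^64 ≡ 1079 (mod 1193)
1021^128 ≡ 1066 (mod 1193)
1021^256 ≡ 620 (mod 1193)
1021^512 ≡ 254 (mod 1193)
1021^596 = 1021^(512+64+16+4) ≡ 1192 (mod 1193).
Result is 1192 ≡ −1, so (1021/1193) = −1.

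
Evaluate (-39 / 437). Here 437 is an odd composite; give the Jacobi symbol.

First reduce: -39 ≡ 398 (mod 437).
Pull out 2: since 437 ≡ 5 (mod 8), (2/437) = -1.
Reciprocity: 199 ≡ 3 and 437 ≡ 1 (mod 4), so (199/437) = +(437/199).
Reduce top mod 199: now compute (39/199).
Reciprocity: 39 ≡ 3 and 199 ≡ 3 (mod 4), so (39/199) = −(199/39).
Reduce top mod 39: now compute (4/39).
Pull out 2^2: since 39 ≡ 7 (mod 8), (2/39) = +1, so (2/39)^2 = +1.
Reached (1/39) = 1. Collecting the sign flips along the way, the symbol is +1.

1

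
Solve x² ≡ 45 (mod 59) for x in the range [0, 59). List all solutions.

24, 35

Since 59 ≡ 3 (mod 4), a square root of 45 is 45^((59+1)/4) = 45^15 mod 59.
Repeated squaring: 45^2≡19, 45^4≡7, 45^8≡49 (mod 59).
45^15 = 45^(8+4+2+1) ≡ 35 (mod 59).
Check: 35² = 1225 ≡ 45 (mod 59). The two roots are 24 and 35.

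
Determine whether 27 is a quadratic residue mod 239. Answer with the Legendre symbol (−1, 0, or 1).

Euler's criterion: (27/239) ≡ 27^119 (mod 239).
27^2 ≡ 12 (mod 239)
27^4 ≡ 144 (mod 239)
27^8 ≡ 182 (mod 239)
27^16 ≡ 142 (mod 239)
27^32 ≡ 88 (mod 239)
27^64 ≡ 96 (mod 239)
27^119 = 27^(64+32+16+4+2+1) ≡ 1 (mod 239).
Result is 1, so (27/239) = 1.

1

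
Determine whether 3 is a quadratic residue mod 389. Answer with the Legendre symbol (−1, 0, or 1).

Euler's criterion: (3/389) ≡ 3^194 (mod 389).
3^2 ≡ 9 (mod 389)
3^4 ≡ 81 (mod 389)
3^8 ≡ 337 (mod 389)
3^16 ≡ 370 (mod 389)
3^32 ≡ 361 (mod 389)
3^64 ≡ 6 (mod 389)
3^128 ≡ 36 (mod 389)
3^194 = 3^(128+64+2) ≡ 388 (mod 389).
Result is 388 ≡ −1, so (3/389) = −1.

-1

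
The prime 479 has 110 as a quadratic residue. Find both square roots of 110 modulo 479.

Since 479 ≡ 3 (mod 4), a square root of 110 is 110^((479+1)/4) = 110^120 mod 479.
Repeated squaring: 110^2≡125, 110^4≡297, 110^8≡73, 110^16≡60, 110^32≡247, 110^64≡176 (mod 479).
110^120 = 110^(64+32+16+8) ≡ 70 (mod 479).
Check: 70² = 4900 ≡ 110 (mod 479). The two roots are 70 and 409.

70, 409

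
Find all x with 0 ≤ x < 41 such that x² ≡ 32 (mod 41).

41 ≡ 1 (mod 4), so we find a root by search.
Trying successive values, 14² = 196 ≡ 32 (mod 41). The other root is 41 − 14 = 27.

14, 27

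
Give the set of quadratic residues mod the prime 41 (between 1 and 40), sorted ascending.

Square k = 1,…,20 (k and 41−k give the same square):
1²=1, 2²=4, 3²=9, 4²=16, 5²=25, 6²=36, 7²≡8, 8²≡23, 9²≡40, 10²≡18, 11²≡39, 12²≡21, 13²≡5, 14²≡32, 15²≡20, 16²≡10, 17²≡2, 18²≡37, 19²≡33, 20²≡31 (mod 41).
So the quadratic residues mod 41 are {1, 2, 4, 5, 8, 9, 10, 16, 18, 20, 21, 23, 25, 31, 32, 33, 36, 37, 39, 40}.

1, 2, 4, 5, 8, 9, 10, 16, 18, 20, 21, 23, 25, 31, 32, 33, 36, 37, 39, 40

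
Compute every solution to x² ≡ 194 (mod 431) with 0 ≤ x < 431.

Since 431 ≡ 3 (mod 4), a square root of 194 is 194^((431+1)/4) = 194^108 mod 431.
Repeated squaring: 194^2≡139, 194^4≡357, 194^8≡304, 194^16≡182, 194^32≡368, 194^64≡90 (mod 431).
194^108 = 194^(64+32+8+4) ≡ 25 (mod 431).
Check: 25² = 625 ≡ 194 (mod 431). The two roots are 25 and 406.

25, 406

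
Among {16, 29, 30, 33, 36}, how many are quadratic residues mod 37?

(16/37) = +1 → QR.
(29/37) = -1 → non-residue.
(30/37) = +1 → QR.
(33/37) = +1 → QR.
(36/37) = +1 → QR.
Total quadratic residues among the 5: 4.

4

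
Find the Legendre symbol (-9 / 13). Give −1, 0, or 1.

1

First reduce: -9 ≡ 4 (mod 13).
Pull out 2^2: since 13 ≡ 5 (mod 8), (2/13) = -1, so (2/13)^2 = +1.
Reached (1/13) = 1. Collecting the sign flips along the way, the symbol is +1.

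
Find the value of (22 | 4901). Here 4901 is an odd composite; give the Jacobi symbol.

Pull out 2: since 4901 ≡ 5 (mod 8), (2/4901) = -1.
Reciprocity: 11 ≡ 3 and 4901 ≡ 1 (mod 4), so (11/4901) = +(4901/11).
Reduce top mod 11: now compute (6/11).
Pull out 2: since 11 ≡ 3 (mod 8), (2/11) = -1.
Reciprocity: 3 ≡ 3 and 11 ≡ 3 (mod 4), so (3/11) = −(11/3).
Reduce top mod 3: now compute (2/3).
Pull out 2: since 3 ≡ 3 (mod 8), (2/3) = -1.
Reached (1/3) = 1. Collecting the sign flips along the way, the symbol is +1.

1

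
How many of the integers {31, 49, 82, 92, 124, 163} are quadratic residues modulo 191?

3

(31/191) = -1 → non-residue.
(49/191) = +1 → QR.
(82/191) = -1 → non-residue.
(92/191) = +1 → QR.
(124/191) = -1 → non-residue.
(163/191) = +1 → QR.
Total quadratic residues among the 6: 3.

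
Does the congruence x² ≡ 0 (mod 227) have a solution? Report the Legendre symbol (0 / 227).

0

Top reduces to 0: gcd > 1, so the symbol is 0.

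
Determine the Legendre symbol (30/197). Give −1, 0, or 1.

-1

Euler's criterion: (30/197) ≡ 30^98 (mod 197).
30^2 ≡ 112 (mod 197)
30^4 ≡ 133 (mod 197)
30^8 ≡ 156 (mod 197)
30^16 ≡ 105 (mod 197)
30^32 ≡ 190 (mod 197)
30^64 ≡ 49 (mod 197)
30^98 = 30^(64+32+2) ≡ 196 (mod 197).
Result is 196 ≡ −1, so (30/197) = −1.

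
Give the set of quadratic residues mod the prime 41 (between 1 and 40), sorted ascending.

1 2 4 5 8 9 10 16 18 20 21 23 25 31 32 33 36 37 39 40

Square k = 1,…,20 (k and 41−k give the same square):
1²=1, 2²=4, 3²=9, 4²=16, 5²=25, 6²=36, 7²≡8, 8²≡23, 9²≡40, 10²≡18, 11²≡39, 12²≡21, 13²≡5, 14²≡32, 15²≡20, 16²≡10, 17²≡2, 18²≡37, 19²≡33, 20²≡31 (mod 41).
So the quadratic residues mod 41 are {1, 2, 4, 5, 8, 9, 10, 16, 18, 20, 21, 23, 25, 31, 32, 33, 36, 37, 39, 40}.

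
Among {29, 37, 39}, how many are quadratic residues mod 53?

2

(29/53) = +1 → QR.
(37/53) = +1 → QR.
(39/53) = -1 → non-residue.
Total quadratic residues among the 3: 2.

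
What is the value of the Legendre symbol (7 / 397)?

Euler's criterion: (7/397) ≡ 7^198 (mod 397).
7^2 ≡ 49 (mod 397)
7^4 ≡ 19 (mod 397)
7^8 ≡ 361 (mod 397)
7^16 ≡ 105 (mod 397)
7^32 ≡ 306 (mod 397)
7^64 ≡ 341 (mod 397)
7^128 ≡ 357 (mod 397)
7^198 = 7^(128+64+4+2) ≡ 396 (mod 397).
Result is 396 ≡ −1, so (7/397) = −1.

-1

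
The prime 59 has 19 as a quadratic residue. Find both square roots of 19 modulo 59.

14, 45

Since 59 ≡ 3 (mod 4), a square root of 19 is 19^((59+1)/4) = 19^15 mod 59.
Repeated squaring: 19^2≡7, 19^4≡49, 19^8≡41 (mod 59).
19^15 = 19^(8+4+2+1) ≡ 45 (mod 59).
Check: 45² = 2025 ≡ 19 (mod 59). The two roots are 14 and 45.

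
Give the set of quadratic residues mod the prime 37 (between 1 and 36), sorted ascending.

Square k = 1,…,18 (k and 37−k give the same square):
1²=1, 2²=4, 3²=9, 4²=16, 5²=25, 6²=36, 7²≡12, 8²≡27, 9²≡7, 10²≡26, 11²≡10, 12²≡33, 13²≡21, 14²≡11, 15²≡3, 16²≡34, 17²≡30, 18²≡28 (mod 37).
So the quadratic residues mod 37 are {1, 3, 4, 7, 9, 10, 11, 12, 16, 21, 25, 26, 27, 28, 30, 33, 34, 36}.

1 3 4 7 9 10 11 12 16 21 25 26 27 28 30 33 34 36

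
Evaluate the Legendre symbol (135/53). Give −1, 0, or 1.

1

Euler's criterion: (135/53) ≡ 29^26 (mod 53).
29^2 ≡ 46 (mod 53)
29^4 ≡ 49 (mod 53)
29^8 ≡ 16 (mod 53)
29^16 ≡ 44 (mod 53)
29^26 = 29^(16+8+2) ≡ 1 (mod 53).
Result is 1, so (135/53) = 1.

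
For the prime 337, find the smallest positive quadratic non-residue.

5

(2/337) = +1, so 2 is a residue.
(3/337) = +1, so 3 is a residue.
(4/337) = +1, so 4 is a residue.
(5/337) = −1, so 5 is the smallest positive non-residue mod 337.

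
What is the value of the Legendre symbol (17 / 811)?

Euler's criterion: (17/811) ≡ 17^405 (mod 811).
17^2 ≡ 289 (mod 811)
17^4 ≡ 799 (mod 811)
17^8 ≡ 144 (mod 811)
17^16 ≡ 461 (mod 811)
17^32 ≡ 39 (mod 811)
17^64 ≡ 710 (mod 811)
17^128 ≡ 469 (mod 811)
17^256 ≡ 180 (mod 811)
17^405 = 17^(256+128+16+4+1) ≡ 810 (mod 811).
Result is 810 ≡ −1, so (17/811) = −1.

-1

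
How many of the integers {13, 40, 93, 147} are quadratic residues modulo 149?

0

(13/149) = -1 → non-residue.
(40/149) = -1 → non-residue.
(93/149) = -1 → non-residue.
(147/149) = -1 → non-residue.
Total quadratic residues among the 4: 0.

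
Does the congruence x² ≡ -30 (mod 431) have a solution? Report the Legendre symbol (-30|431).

First reduce: -30 ≡ 401 (mod 431).
Reciprocity: 401 ≡ 1 and 431 ≡ 3 (mod 4), so (401/431) = +(431/401).
Reduce top mod 401: now compute (30/401).
Pull out 2: since 401 ≡ 1 (mod 8), (2/401) = +1.
Reciprocity: 15 ≡ 3 and 401 ≡ 1 (mod 4), so (15/401) = +(401/15).
Reduce top mod 15: now compute (11/15).
Reciprocity: 11 ≡ 3 and 15 ≡ 3 (mod 4), so (11/15) = −(15/11).
Reduce top mod 11: now compute (4/11).
Pull out 2^2: since 11 ≡ 3 (mod 8), (2/11) = -1, so (2/11)^2 = +1.
Reached (1/11) = 1. Collecting the sign flips along the way, the symbol is -1.

-1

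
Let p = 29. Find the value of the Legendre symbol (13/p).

Euler's criterion: (13/29) ≡ 13^14 (mod 29).
13^2 ≡ 24 (mod 29)
13^4 ≡ 25 (mod 29)
13^8 ≡ 16 (mod 29)
13^14 = 13^(8+4+2) ≡ 1 (mod 29).
Result is 1, so (13/29) = 1.

1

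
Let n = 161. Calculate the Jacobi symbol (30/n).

Pull out 2: since 161 ≡ 1 (mod 8), (2/161) = +1.
Reciprocity: 15 ≡ 3 and 161 ≡ 1 (mod 4), so (15/161) = +(161/15).
Reduce top mod 15: now compute (11/15).
Reciprocity: 11 ≡ 3 and 15 ≡ 3 (mod 4), so (11/15) = −(15/11).
Reduce top mod 11: now compute (4/11).
Pull out 2^2: since 11 ≡ 3 (mod 8), (2/11) = -1, so (2/11)^2 = +1.
Reached (1/11) = 1. Collecting the sign flips along the way, the symbol is -1.

-1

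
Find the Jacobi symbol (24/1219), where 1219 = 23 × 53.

Pull out 2^3: since 1219 ≡ 3 (mod 8), (2/1219) = -1, so (2/1219)^3 = -1.
Reciprocity: 3 ≡ 3 and 1219 ≡ 3 (mod 4), so (3/1219) = −(1219/3).
Reduce top mod 3: now compute (1/3).
Reached (1/3) = 1. Collecting the sign flips along the way, the symbol is +1.

1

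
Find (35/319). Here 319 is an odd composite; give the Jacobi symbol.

-1

Reciprocity: 35 ≡ 3 and 319 ≡ 3 (mod 4), so (35/319) = −(319/35).
Reduce top mod 35: now compute (4/35).
Pull out 2^2: since 35 ≡ 3 (mod 8), (2/35) = -1, so (2/35)^2 = +1.
Reached (1/35) = 1. Collecting the sign flips along the way, the symbol is -1.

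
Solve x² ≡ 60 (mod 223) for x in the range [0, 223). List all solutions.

Since 223 ≡ 3 (mod 4), a square root of 60 is 60^((223+1)/4) = 60^56 mod 223.
Repeated squaring: 60^2≡32, 60^4≡132, 60^8≡30, 60^16≡8, 60^32≡64 (mod 223).
60^56 = 60^(32+16+8) ≡ 196 (mod 223).
Check: 196² = 38416 ≡ 60 (mod 223). The two roots are 27 and 196.

27, 196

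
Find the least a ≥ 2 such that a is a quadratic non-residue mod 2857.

(2/2857) = +1, so 2 is a residue.
(3/2857) = +1, so 3 is a residue.
(4/2857) = +1, so 4 is a residue.
(5/2857) = −1, so 5 is the smallest positive non-residue mod 2857.

5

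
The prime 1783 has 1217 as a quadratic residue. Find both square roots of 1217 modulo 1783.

479, 1304

Since 1783 ≡ 3 (mod 4), a square root of 1217 is 1217^((1783+1)/4) = 1217^446 mod 1783.
Repeated squaring: 1217^2≡1199, 1217^4≡503, 1217^8≡1606, 1217^16≡1018, 1217^32≡401, 1217^64≡331, 1217^128≡798, 1217^256≡273 (mod 1783).
1217^446 = 1217^(256+128+32+16+8+4+2) ≡ 1304 (mod 1783).
Check: 1304² = 1700416 ≡ 1217 (mod 1783). The two roots are 479 and 1304.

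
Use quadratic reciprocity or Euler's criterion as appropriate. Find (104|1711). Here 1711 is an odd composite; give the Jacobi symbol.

Pull out 2^3: since 1711 ≡ 7 (mod 8), (2/1711) = +1, so (2/1711)^3 = +1.
Reciprocity: 13 ≡ 1 and 1711 ≡ 3 (mod 4), so (13/1711) = +(1711/13).
Reduce top mod 13: now compute (8/13).
Pull out 2^3: since 13 ≡ 5 (mod 8), (2/13) = -1, so (2/13)^3 = -1.
Reached (1/13) = 1. Collecting the sign flips along the way, the symbol is -1.

-1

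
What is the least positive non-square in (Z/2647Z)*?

3

(2/2647) = +1, so 2 is a residue.
(3/2647) = −1, so 3 is the smallest positive non-residue mod 2647.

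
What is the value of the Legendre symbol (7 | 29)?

1

Euler's criterion: (7/29) ≡ 7^14 (mod 29).
7^2 ≡ 20 (mod 29)
7^4 ≡ 23 (mod 29)
7^8 ≡ 7 (mod 29)
7^14 = 7^(8+4+2) ≡ 1 (mod 29).
Result is 1, so (7/29) = 1.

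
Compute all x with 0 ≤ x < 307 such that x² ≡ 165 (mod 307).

127, 180

Since 307 ≡ 3 (mod 4), a square root of 165 is 165^((307+1)/4) = 165^77 mod 307.
Repeated squaring: 165^2≡209, 165^4≡87, 165^8≡201, 165^16≡184, 165^32≡86, 165^64≡28 (mod 307).
165^77 = 165^(64+8+4+1) ≡ 127 (mod 307).
Check: 127² = 16129 ≡ 165 (mod 307). The two roots are 127 and 180.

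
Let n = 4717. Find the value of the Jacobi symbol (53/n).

0

Reciprocity: 53 ≡ 1 and 4717 ≡ 1 (mod 4), so (53/4717) = +(4717/53).
Reduce top mod 53: now compute (0/53).
Top reduces to 0: gcd > 1, so the symbol is 0.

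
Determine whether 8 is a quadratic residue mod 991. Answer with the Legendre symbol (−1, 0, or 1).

Euler's criterion: (8/991) ≡ 8^495 (mod 991).
8^2 ≡ 64 (mod 991)
8^4 ≡ 132 (mod 991)
8^8 ≡ 577 (mod 991)
8^16 ≡ 944 (mod 991)
8^32 ≡ 227 (mod 991)
8^64 ≡ 988 (mod 991)
8^128 ≡ 9 (mod 991)
8^256 ≡ 81 (mod 991)
8^495 = 8^(256+128+64+32+8+4+2+1) ≡ 1 (mod 991).
Result is 1, so (8/991) = 1.

1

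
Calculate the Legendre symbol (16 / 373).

1

Pull out 2^4: since 373 ≡ 5 (mod 8), (2/373) = -1, so (2/373)^4 = +1.
Reached (1/373) = 1. Collecting the sign flips along the way, the symbol is +1.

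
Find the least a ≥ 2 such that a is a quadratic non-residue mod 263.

5

(2/263) = +1, so 2 is a residue.
(3/263) = +1, so 3 is a residue.
(4/263) = +1, so 4 is a residue.
(5/263) = −1, so 5 is the smallest positive non-residue mod 263.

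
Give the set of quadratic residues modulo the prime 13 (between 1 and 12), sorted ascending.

Square k = 1,…,6 (k and 13−k give the same square):
1²=1, 2²=4, 3²=9, 4²≡3, 5²≡12, 6²≡10 (mod 13).
So the quadratic residues mod 13 are {1, 3, 4, 9, 10, 12}.

1, 3, 4, 9, 10, 12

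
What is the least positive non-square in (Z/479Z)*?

(2/479) = +1, so 2 is a residue.
(3/479) = +1, so 3 is a residue.
(4/479) = +1, so 4 is a residue.
(5/479) = +1, so 5 is a residue.
(6/479) = +1, so 6 is a residue.
(7/479) = +1, so 7 is a residue.
(8/479) = +1, so 8 is a residue.
(9/479) = +1, so 9 is a residue.
(10/479) = +1, so 10 is a residue.
(11/479) = +1, so 11 is a residue.
(12/479) = +1, so 12 is a residue.
(13/479) = −1, so 13 is the smallest positive non-residue mod 479.

13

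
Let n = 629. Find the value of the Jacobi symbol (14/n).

1

Pull out 2: since 629 ≡ 5 (mod 8), (2/629) = -1.
Reciprocity: 7 ≡ 3 and 629 ≡ 1 (mod 4), so (7/629) = +(629/7).
Reduce top mod 7: now compute (6/7).
Pull out 2: since 7 ≡ 7 (mod 8), (2/7) = +1.
Reciprocity: 3 ≡ 3 and 7 ≡ 3 (mod 4), so (3/7) = −(7/3).
Reduce top mod 3: now compute (1/3).
Reached (1/3) = 1. Collecting the sign flips along the way, the symbol is +1.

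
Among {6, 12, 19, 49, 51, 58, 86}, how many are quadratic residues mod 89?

1

(6/89) = -1 → non-residue.
(12/89) = -1 → non-residue.
(19/89) = -1 → non-residue.
(49/89) = +1 → QR.
(51/89) = -1 → non-residue.
(58/89) = -1 → non-residue.
(86/89) = -1 → non-residue.
Total quadratic residues among the 7: 1.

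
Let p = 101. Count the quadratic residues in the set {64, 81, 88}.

3

(64/101) = +1 → QR.
(81/101) = +1 → QR.
(88/101) = +1 → QR.
Total quadratic residues among the 3: 3.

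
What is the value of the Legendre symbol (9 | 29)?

Reciprocity: 9 ≡ 1 and 29 ≡ 1 (mod 4), so (9/29) = +(29/9).
Reduce top mod 9: now compute (2/9).
Pull out 2: since 9 ≡ 1 (mod 8), (2/9) = +1.
Reached (1/9) = 1. Collecting the sign flips along the way, the symbol is +1.

1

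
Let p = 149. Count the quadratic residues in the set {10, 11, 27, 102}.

1

(10/149) = -1 → non-residue.
(11/149) = -1 → non-residue.
(27/149) = -1 → non-residue.
(102/149) = +1 → QR.
Total quadratic residues among the 4: 1.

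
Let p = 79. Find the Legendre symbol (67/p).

Reciprocity: 67 ≡ 3 and 79 ≡ 3 (mod 4), so (67/79) = −(79/67).
Reduce top mod 67: now compute (12/67).
Pull out 2^2: since 67 ≡ 3 (mod 8), (2/67) = -1, so (2/67)^2 = +1.
Reciprocity: 3 ≡ 3 and 67 ≡ 3 (mod 4), so (3/67) = −(67/3).
Reduce top mod 3: now compute (1/3).
Reached (1/3) = 1. Collecting the sign flips along the way, the symbol is +1.

1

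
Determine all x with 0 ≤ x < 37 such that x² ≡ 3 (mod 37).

15, 22

37 ≡ 1 (mod 4), so we find a root by search.
Trying successive values, 15² = 225 ≡ 3 (mod 37). The other root is 37 − 15 = 22.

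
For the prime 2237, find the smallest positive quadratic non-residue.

2

(2/2237) = −1, so 2 is the smallest positive non-residue mod 2237.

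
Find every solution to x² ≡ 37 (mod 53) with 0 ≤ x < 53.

14, 39

53 ≡ 1 (mod 4), so we find a root by search.
Trying successive values, 14² = 196 ≡ 37 (mod 53). The other root is 53 − 14 = 39.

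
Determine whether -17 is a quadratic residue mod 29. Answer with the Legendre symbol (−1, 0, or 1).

-1

First reduce: -17 ≡ 12 (mod 29).
Pull out 2^2: since 29 ≡ 5 (mod 8), (2/29) = -1, so (2/29)^2 = +1.
Reciprocity: 3 ≡ 3 and 29 ≡ 1 (mod 4), so (3/29) = +(29/3).
Reduce top mod 3: now compute (2/3).
Pull out 2: since 3 ≡ 3 (mod 8), (2/3) = -1.
Reached (1/3) = 1. Collecting the sign flips along the way, the symbol is -1.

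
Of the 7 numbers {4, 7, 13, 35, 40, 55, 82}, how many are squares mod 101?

3

(4/101) = +1 → QR.
(7/101) = -1 → non-residue.
(13/101) = +1 → QR.
(35/101) = -1 → non-residue.
(40/101) = -1 → non-residue.
(55/101) = -1 → non-residue.
(82/101) = +1 → QR.
Total quadratic residues among the 7: 3.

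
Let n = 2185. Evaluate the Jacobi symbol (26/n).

Pull out 2: since 2185 ≡ 1 (mod 8), (2/2185) = +1.
Reciprocity: 13 ≡ 1 and 2185 ≡ 1 (mod 4), so (13/2185) = +(2185/13).
Reduce top mod 13: now compute (1/13).
Reached (1/13) = 1. Collecting the sign flips along the way, the symbol is +1.

1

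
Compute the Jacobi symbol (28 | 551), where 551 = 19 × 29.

1

Pull out 2^2: since 551 ≡ 7 (mod 8), (2/551) = +1, so (2/551)^2 = +1.
Reciprocity: 7 ≡ 3 and 551 ≡ 3 (mod 4), so (7/551) = −(551/7).
Reduce top mod 7: now compute (5/7).
Reciprocity: 5 ≡ 1 and 7 ≡ 3 (mod 4), so (5/7) = +(7/5).
Reduce top mod 5: now compute (2/5).
Pull out 2: since 5 ≡ 5 (mod 8), (2/5) = -1.
Reached (1/5) = 1. Collecting the sign flips along the way, the symbol is +1.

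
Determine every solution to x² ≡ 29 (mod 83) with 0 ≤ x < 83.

19, 64

Since 83 ≡ 3 (mod 4), a square root of 29 is 29^((83+1)/4) = 29^21 mod 83.
Repeated squaring: 29^2≡11, 29^4≡38, 29^8≡33, 29^16≡10 (mod 83).
29^21 = 29^(16+4+1) ≡ 64 (mod 83).
Check: 64² = 4096 ≡ 29 (mod 83). The two roots are 19 and 64.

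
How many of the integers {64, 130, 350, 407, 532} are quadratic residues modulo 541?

4

(64/541) = +1 → QR.
(130/541) = +1 → QR.
(350/541) = -1 → non-residue.
(407/541) = +1 → QR.
(532/541) = +1 → QR.
Total quadratic residues among the 5: 4.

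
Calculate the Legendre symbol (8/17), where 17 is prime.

1

Euler's criterion: (8/17) ≡ 8^8 (mod 17).
8^2 ≡ 13 (mod 17)
8^4 ≡ 16 (mod 17)
8^8 ≡ 1 (mod 17)
8^8 = 8^(8) ≡ 1 (mod 17).
Result is 1, so (8/17) = 1.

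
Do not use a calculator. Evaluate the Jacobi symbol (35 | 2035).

Reciprocity: 35 ≡ 3 and 2035 ≡ 3 (mod 4), so (35/2035) = −(2035/35).
Reduce top mod 35: now compute (5/35).
Reciprocity: 5 ≡ 1 and 35 ≡ 3 (mod 4), so (5/35) = +(35/5).
Reduce top mod 5: now compute (0/5).
Top reduces to 0: gcd > 1, so the symbol is 0.

0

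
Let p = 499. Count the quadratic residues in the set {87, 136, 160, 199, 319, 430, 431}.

3

(87/499) = -1 → non-residue.
(136/499) = +1 → QR.
(160/499) = -1 → non-residue.
(199/499) = +1 → QR.
(319/499) = -1 → non-residue.
(430/499) = -1 → non-residue.
(431/499) = +1 → QR.
Total quadratic residues among the 7: 3.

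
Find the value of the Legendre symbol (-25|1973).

First reduce: -25 ≡ 1948 (mod 1973).
Pull out 2^2: since 1973 ≡ 5 (mod 8), (2/1973) = -1, so (2/1973)^2 = +1.
Reciprocity: 487 ≡ 3 and 1973 ≡ 1 (mod 4), so (487/1973) = +(1973/487).
Reduce top mod 487: now compute (25/487).
Reciprocity: 25 ≡ 1 and 487 ≡ 3 (mod 4), so (25/487) = +(487/25).
Reduce top mod 25: now compute (12/25).
Pull out 2^2: since 25 ≡ 1 (mod 8), (2/25) = +1, so (2/25)^2 = +1.
Reciprocity: 3 ≡ 3 and 25 ≡ 1 (mod 4), so (3/25) = +(25/3).
Reduce top mod 3: now compute (1/3).
Reached (1/3) = 1. Collecting the sign flips along the way, the symbol is +1.

1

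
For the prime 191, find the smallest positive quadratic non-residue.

7

(2/191) = +1, so 2 is a residue.
(3/191) = +1, so 3 is a residue.
(4/191) = +1, so 4 is a residue.
(5/191) = +1, so 5 is a residue.
(6/191) = +1, so 6 is a residue.
(7/191) = −1, so 7 is the smallest positive non-residue mod 191.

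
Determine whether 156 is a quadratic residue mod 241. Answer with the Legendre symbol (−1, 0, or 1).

-1

Pull out 2^2: since 241 ≡ 1 (mod 8), (2/241) = +1, so (2/241)^2 = +1.
Reciprocity: 39 ≡ 3 and 241 ≡ 1 (mod 4), so (39/241) = +(241/39).
Reduce top mod 39: now compute (7/39).
Reciprocity: 7 ≡ 3 and 39 ≡ 3 (mod 4), so (7/39) = −(39/7).
Reduce top mod 7: now compute (4/7).
Pull out 2^2: since 7 ≡ 7 (mod 8), (2/7) = +1, so (2/7)^2 = +1.
Reached (1/7) = 1. Collecting the sign flips along the way, the symbol is -1.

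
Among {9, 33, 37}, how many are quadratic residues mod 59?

(9/59) = +1 → QR.
(33/59) = -1 → non-residue.
(37/59) = -1 → non-residue.
Total quadratic residues among the 3: 1.

1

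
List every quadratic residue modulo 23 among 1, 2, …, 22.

1,2,3,4,6,8,9,12,13,16,18

Square k = 1,…,11 (k and 23−k give the same square):
1²=1, 2²=4, 3²=9, 4²=16, 5²≡2, 6²≡13, 7²≡3, 8²≡18, 9²≡12, 10²≡8, 11²≡6 (mod 23).
So the quadratic residues mod 23 are {1, 2, 3, 4, 6, 8, 9, 12, 13, 16, 18}.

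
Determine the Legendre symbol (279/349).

1

Reciprocity: 279 ≡ 3 and 349 ≡ 1 (mod 4), so (279/349) = +(349/279).
Reduce top mod 279: now compute (70/279).
Pull out 2: since 279 ≡ 7 (mod 8), (2/279) = +1.
Reciprocity: 35 ≡ 3 and 279 ≡ 3 (mod 4), so (35/279) = −(279/35).
Reduce top mod 35: now compute (34/35).
Pull out 2: since 35 ≡ 3 (mod 8), (2/35) = -1.
Reciprocity: 17 ≡ 1 and 35 ≡ 3 (mod 4), so (17/35) = +(35/17).
Reduce top mod 17: now compute (1/17).
Reached (1/17) = 1. Collecting the sign flips along the way, the symbol is +1.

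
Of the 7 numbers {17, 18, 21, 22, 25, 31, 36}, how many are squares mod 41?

(17/41) = -1 → non-residue.
(18/41) = +1 → QR.
(21/41) = +1 → QR.
(22/41) = -1 → non-residue.
(25/41) = +1 → QR.
(31/41) = +1 → QR.
(36/41) = +1 → QR.
Total quadratic residues among the 7: 5.

5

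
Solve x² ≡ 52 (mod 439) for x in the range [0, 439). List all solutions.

37, 402

Since 439 ≡ 3 (mod 4), a square root of 52 is 52^((439+1)/4) = 52^110 mod 439.
Repeated squaring: 52^2≡70, 52^4≡71, 52^8≡212, 52^16≡166, 52^32≡338, 52^64≡104 (mod 439).
52^110 = 52^(64+32+8+4+2) ≡ 402 (mod 439).
Check: 402² = 161604 ≡ 52 (mod 439). The two roots are 37 and 402.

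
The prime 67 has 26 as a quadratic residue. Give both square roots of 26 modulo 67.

Since 67 ≡ 3 (mod 4), a square root of 26 is 26^((67+1)/4) = 26^17 mod 67.
Repeated squaring: 26^2≡6, 26^4≡36, 26^8≡23, 26^16≡60 (mod 67).
26^17 = 26^(16+1) ≡ 19 (mod 67).
Check: 19² = 361 ≡ 26 (mod 67). The two roots are 19 and 48.

19, 48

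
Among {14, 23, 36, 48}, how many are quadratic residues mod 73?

3

(14/73) = -1 → non-residue.
(23/73) = +1 → QR.
(36/73) = +1 → QR.
(48/73) = +1 → QR.
Total quadratic residues among the 4: 3.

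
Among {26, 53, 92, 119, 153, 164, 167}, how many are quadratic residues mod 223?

4

(26/223) = -1 → non-residue.
(53/223) = +1 → QR.
(92/223) = -1 → non-residue.
(119/223) = +1 → QR.
(153/223) = +1 → QR.
(164/223) = +1 → QR.
(167/223) = -1 → non-residue.
Total quadratic residues among the 7: 4.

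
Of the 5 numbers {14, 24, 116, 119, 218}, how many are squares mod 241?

(14/241) = -1 → non-residue.
(24/241) = +1 → QR.
(116/241) = +1 → QR.
(119/241) = +1 → QR.
(218/241) = -1 → non-residue.
Total quadratic residues among the 5: 3.

3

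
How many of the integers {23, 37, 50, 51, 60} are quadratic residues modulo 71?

3

(23/71) = -1 → non-residue.
(37/71) = +1 → QR.
(50/71) = +1 → QR.
(51/71) = -1 → non-residue.
(60/71) = +1 → QR.
Total quadratic residues among the 5: 3.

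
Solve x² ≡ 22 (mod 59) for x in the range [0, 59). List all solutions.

Since 59 ≡ 3 (mod 4), a square root of 22 is 22^((59+1)/4) = 22^15 mod 59.
Repeated squaring: 22^2≡12, 22^4≡26, 22^8≡27 (mod 59).
22^15 = 22^(8+4+2+1) ≡ 9 (mod 59).
Check: 9² = 81 ≡ 22 (mod 59). The two roots are 9 and 50.

9, 50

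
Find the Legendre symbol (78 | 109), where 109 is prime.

1

Euler's criterion: (78/109) ≡ 78^54 (mod 109).
78^2 ≡ 89 (mod 109)
78^4 ≡ 73 (mod 109)
78^8 ≡ 97 (mod 109)
78^16 ≡ 35 (mod 109)
78^32 ≡ 26 (mod 109)
78^54 = 78^(32+16+4+2) ≡ 1 (mod 109).
Result is 1, so (78/109) = 1.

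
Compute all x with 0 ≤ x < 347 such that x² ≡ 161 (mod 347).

94, 253

Since 347 ≡ 3 (mod 4), a square root of 161 is 161^((347+1)/4) = 161^87 mod 347.
Repeated squaring: 161^2≡243, 161^4≡59, 161^8≡11, 161^16≡121, 161^32≡67, 161^64≡325 (mod 347).
161^87 = 161^(64+16+4+2+1) ≡ 94 (mod 347).
Check: 94² = 8836 ≡ 161 (mod 347). The two roots are 94 and 253.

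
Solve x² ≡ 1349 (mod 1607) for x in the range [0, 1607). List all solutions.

Since 1607 ≡ 3 (mod 4), a square root of 1349 is 1349^((1607+1)/4) = 1349^402 mod 1607.
Repeated squaring: 1349^2≡677, 1349^4≡334, 1349^8≡673, 1349^16≡1362, 1349^32≡566, 1349^64≡563, 1349^128≡390, 1349^256≡1042 (mod 1607).
1349^402 = 1349^(256+128+16+2) ≡ 1424 (mod 1607).
Check: 1424² = 2027776 ≡ 1349 (mod 1607). The two roots are 183 and 1424.

183, 1424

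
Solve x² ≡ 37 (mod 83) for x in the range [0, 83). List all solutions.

28, 55

Since 83 ≡ 3 (mod 4), a square root of 37 is 37^((83+1)/4) = 37^21 mod 83.
Repeated squaring: 37^2≡41, 37^4≡21, 37^8≡26, 37^16≡12 (mod 83).
37^21 = 37^(16+4+1) ≡ 28 (mod 83).
Check: 28² = 784 ≡ 37 (mod 83). The two roots are 28 and 55.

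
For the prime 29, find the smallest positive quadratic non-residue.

(2/29) = −1, so 2 is the smallest positive non-residue mod 29.

2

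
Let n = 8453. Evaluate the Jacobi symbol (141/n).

Reciprocity: 141 ≡ 1 and 8453 ≡ 1 (mod 4), so (141/8453) = +(8453/141).
Reduce top mod 141: now compute (134/141).
Pull out 2: since 141 ≡ 5 (mod 8), (2/141) = -1.
Reciprocity: 67 ≡ 3 and 141 ≡ 1 (mod 4), so (67/141) = +(141/67).
Reduce top mod 67: now compute (7/67).
Reciprocity: 7 ≡ 3 and 67 ≡ 3 (mod 4), so (7/67) = −(67/7).
Reduce top mod 7: now compute (4/7).
Pull out 2^2: since 7 ≡ 7 (mod 8), (2/7) = +1, so (2/7)^2 = +1.
Reached (1/7) = 1. Collecting the sign flips along the way, the symbol is +1.

1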